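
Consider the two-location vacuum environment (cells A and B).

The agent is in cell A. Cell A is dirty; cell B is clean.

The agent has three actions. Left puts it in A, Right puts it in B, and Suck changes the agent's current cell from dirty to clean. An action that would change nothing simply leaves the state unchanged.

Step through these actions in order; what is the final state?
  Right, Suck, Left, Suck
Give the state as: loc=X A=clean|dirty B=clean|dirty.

t=1 Right ⇒ loc=B A=dirty B=clean
t=2 Suck ⇒ loc=B A=dirty B=clean
t=3 Left ⇒ loc=A A=dirty B=clean
t=4 Suck ⇒ loc=A A=clean B=clean

loc=A A=clean B=clean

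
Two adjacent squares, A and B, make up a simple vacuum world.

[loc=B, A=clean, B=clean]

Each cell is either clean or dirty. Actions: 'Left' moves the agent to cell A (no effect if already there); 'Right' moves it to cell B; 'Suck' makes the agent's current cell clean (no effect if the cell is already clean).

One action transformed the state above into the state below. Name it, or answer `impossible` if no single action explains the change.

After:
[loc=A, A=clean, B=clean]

try  Left: (A; A:clean, B:clean)  ← match
try Right: (B; A:clean, B:clean)
try  Suck: (B; A:clean, B:clean)

Left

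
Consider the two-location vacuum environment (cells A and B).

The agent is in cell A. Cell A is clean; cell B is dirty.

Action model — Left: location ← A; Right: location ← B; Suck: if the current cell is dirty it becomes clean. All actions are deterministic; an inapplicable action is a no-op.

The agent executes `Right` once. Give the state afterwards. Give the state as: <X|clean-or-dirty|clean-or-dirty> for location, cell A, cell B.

<B|clean|dirty>

start: <A|clean|dirty>
t=1 Right ⇒ <B|clean|dirty>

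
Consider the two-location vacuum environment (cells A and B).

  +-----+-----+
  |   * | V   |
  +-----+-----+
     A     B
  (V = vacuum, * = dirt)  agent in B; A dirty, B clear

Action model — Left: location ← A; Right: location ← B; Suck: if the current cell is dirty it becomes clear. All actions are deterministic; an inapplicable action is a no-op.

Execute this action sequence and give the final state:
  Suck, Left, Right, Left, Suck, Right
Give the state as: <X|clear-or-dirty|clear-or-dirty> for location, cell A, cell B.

<B|clear|clear>

step 1/6 (Suck): <B|dirty|clear>
step 2/6 (Left): <A|dirty|clear>
step 3/6 (Right): <B|dirty|clear>
step 4/6 (Left): <A|dirty|clear>
step 5/6 (Suck): <A|clear|clear>
step 6/6 (Right): <B|clear|clear>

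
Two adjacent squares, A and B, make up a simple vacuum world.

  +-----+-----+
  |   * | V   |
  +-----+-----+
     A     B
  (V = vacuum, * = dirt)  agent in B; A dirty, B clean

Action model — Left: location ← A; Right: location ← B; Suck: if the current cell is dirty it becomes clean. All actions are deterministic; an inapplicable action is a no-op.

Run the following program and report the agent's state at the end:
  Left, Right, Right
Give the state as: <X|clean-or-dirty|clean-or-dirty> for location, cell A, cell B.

<B|dirty|clean>

Left (#1): <A|dirty|clean>
Right (#2): <B|dirty|clean>
Right (#3): <B|dirty|clean>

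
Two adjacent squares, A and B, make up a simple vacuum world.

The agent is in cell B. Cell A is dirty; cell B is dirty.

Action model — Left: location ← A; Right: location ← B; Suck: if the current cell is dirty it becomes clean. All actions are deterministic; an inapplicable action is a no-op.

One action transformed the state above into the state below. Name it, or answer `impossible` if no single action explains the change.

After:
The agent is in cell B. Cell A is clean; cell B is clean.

try  Left: loc=A A=dirty B=dirty
try Right: loc=B A=dirty B=dirty
try  Suck: loc=B A=dirty B=clean
no single action produces the after-state

impossible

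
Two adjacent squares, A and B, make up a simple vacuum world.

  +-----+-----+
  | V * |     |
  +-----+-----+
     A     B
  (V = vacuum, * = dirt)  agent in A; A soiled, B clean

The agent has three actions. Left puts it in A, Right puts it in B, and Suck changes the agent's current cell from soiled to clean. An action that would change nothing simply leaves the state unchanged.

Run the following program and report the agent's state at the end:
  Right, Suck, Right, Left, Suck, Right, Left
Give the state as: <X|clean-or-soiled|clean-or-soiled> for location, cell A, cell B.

Right (#1): <B|soiled|clean>
Suck (#2): <B|soiled|clean>
Right (#3): <B|soiled|clean>
Left (#4): <A|soiled|clean>
Suck (#5): <A|clean|clean>
Right (#6): <B|clean|clean>
Left (#7): <A|clean|clean>

<A|clean|clean>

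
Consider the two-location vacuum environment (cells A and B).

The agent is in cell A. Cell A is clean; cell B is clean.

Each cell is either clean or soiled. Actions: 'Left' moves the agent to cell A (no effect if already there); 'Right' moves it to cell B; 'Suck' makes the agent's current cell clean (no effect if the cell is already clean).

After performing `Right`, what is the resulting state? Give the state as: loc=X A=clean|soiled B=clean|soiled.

start: loc=A A=clean B=clean
Right (#1): loc=B A=clean B=clean

loc=B A=clean B=clean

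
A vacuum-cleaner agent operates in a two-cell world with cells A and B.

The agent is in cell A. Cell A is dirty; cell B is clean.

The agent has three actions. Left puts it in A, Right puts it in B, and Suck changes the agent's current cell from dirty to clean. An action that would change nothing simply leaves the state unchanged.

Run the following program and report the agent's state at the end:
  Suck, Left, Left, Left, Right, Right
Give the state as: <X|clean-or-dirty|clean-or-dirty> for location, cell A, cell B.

t=1 Suck ⇒ <A|clean|clean>
t=2 Left ⇒ <A|clean|clean>
t=3 Left ⇒ <A|clean|clean>
t=4 Left ⇒ <A|clean|clean>
t=5 Right ⇒ <B|clean|clean>
t=6 Right ⇒ <B|clean|clean>

<B|clean|clean>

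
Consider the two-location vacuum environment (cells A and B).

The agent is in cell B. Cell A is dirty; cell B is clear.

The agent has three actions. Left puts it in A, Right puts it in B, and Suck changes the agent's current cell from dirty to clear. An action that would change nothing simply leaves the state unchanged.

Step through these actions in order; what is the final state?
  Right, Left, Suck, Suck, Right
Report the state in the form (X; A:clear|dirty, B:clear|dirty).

(B; A:clear, B:clear)

1. Right → (B; A:dirty, B:clear)
2. Left → (A; A:dirty, B:clear)
3. Suck → (A; A:clear, B:clear)
4. Suck → (A; A:clear, B:clear)
5. Right → (B; A:clear, B:clear)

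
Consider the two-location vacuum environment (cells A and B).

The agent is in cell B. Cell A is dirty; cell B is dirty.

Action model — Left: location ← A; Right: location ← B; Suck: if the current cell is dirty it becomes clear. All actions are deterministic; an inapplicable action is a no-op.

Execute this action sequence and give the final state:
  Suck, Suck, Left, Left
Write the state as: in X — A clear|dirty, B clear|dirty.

in A — A dirty, B clear

1) do Suck; now in B — A dirty, B clear
2) do Suck; now in B — A dirty, B clear
3) do Left; now in A — A dirty, B clear
4) do Left; now in A — A dirty, B clear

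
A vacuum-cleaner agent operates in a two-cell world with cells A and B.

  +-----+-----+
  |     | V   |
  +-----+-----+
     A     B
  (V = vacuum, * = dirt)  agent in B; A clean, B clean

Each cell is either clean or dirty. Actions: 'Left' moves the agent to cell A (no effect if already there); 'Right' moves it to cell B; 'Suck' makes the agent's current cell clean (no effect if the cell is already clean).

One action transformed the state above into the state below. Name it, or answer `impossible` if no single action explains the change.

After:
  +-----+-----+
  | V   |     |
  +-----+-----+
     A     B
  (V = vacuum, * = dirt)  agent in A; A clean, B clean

try  Left: <A|clean|clean>  ← match
try Right: <B|clean|clean>
try  Suck: <B|clean|clean>

Left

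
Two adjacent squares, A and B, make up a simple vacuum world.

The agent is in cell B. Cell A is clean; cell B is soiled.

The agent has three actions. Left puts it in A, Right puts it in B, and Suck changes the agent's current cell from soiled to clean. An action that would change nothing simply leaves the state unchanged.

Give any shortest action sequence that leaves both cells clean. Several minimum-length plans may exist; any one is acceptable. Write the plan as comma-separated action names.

Suck

t=1 Suck ⇒ (B; A:clean, B:clean)
min 1: B is soiled, one Suck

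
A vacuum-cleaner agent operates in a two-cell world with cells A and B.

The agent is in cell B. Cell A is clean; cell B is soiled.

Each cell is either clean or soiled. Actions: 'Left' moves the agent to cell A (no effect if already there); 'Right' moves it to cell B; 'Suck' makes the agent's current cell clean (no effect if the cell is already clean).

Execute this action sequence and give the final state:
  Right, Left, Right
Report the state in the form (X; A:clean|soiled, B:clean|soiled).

(B; A:clean, B:soiled)

Right (#1): (B; A:clean, B:soiled)
Left (#2): (A; A:clean, B:soiled)
Right (#3): (B; A:clean, B:soiled)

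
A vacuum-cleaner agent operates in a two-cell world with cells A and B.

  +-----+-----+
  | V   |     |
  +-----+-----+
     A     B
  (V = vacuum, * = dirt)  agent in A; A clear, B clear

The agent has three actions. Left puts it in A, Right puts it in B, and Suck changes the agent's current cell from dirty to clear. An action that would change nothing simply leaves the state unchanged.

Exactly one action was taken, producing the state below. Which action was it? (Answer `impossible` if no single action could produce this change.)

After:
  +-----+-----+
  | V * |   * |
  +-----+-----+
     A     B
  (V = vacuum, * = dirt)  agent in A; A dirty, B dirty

impossible

try  Left: loc=A A=clear B=clear
try Right: loc=B A=clear B=clear
try  Suck: loc=A A=clear B=clear
no single action produces the after-state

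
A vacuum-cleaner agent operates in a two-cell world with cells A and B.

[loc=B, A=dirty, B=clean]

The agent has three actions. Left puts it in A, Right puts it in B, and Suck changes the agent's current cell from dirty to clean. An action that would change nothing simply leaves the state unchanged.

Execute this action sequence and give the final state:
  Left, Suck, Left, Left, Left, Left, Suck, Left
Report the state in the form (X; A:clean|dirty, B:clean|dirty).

Left (#1): (A; A:dirty, B:clean)
Suck (#2): (A; A:clean, B:clean)
Left (#3): (A; A:clean, B:clean)
Left (#4): (A; A:clean, B:clean)
Left (#5): (A; A:clean, B:clean)
Left (#6): (A; A:clean, B:clean)
Suck (#7): (A; A:clean, B:clean)
Left (#8): (A; A:clean, B:clean)

(A; A:clean, B:clean)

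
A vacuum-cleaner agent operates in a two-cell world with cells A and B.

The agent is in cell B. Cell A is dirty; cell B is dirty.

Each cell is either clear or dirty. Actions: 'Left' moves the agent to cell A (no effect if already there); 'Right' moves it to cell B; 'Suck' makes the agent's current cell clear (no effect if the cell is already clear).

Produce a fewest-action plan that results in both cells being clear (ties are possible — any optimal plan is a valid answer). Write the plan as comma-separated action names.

Suck, Left, Suck

t=1 Suck ⇒ (B; A:dirty, B:clear)
t=2 Left ⇒ (A; A:dirty, B:clear)
t=3 Suck ⇒ (A; A:clear, B:clear)
min 3: Suck B + move + Suck A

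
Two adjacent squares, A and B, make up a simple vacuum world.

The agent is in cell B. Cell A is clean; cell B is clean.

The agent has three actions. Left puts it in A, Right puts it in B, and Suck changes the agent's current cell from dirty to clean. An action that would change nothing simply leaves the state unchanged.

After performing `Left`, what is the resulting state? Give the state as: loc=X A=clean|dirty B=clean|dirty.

loc=A A=clean B=clean

start: loc=B A=clean B=clean
step 1/1 (Left): loc=A A=clean B=clean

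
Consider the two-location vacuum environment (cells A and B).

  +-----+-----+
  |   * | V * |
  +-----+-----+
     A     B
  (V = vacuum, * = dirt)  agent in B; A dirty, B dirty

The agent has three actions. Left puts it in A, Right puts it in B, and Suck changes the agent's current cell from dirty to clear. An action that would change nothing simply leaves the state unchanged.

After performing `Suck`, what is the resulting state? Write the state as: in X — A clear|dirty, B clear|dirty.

in B — A dirty, B clear

start: in B — A dirty, B dirty
step 1/1 (Suck): in B — A dirty, B clear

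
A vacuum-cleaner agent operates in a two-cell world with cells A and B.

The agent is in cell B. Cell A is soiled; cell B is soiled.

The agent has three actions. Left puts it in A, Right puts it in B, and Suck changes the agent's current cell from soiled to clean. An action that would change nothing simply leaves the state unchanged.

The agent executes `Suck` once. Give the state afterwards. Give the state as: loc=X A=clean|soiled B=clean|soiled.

loc=B A=soiled B=clean

start: loc=B A=soiled B=soiled
Suck (#1): loc=B A=soiled B=clean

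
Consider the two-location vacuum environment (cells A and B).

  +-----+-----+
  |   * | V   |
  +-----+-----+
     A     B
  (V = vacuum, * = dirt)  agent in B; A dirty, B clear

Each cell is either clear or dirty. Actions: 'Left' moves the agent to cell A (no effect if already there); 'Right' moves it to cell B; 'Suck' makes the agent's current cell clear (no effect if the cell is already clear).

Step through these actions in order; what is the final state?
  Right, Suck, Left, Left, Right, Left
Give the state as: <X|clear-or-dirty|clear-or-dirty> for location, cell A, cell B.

<A|dirty|clear>

1. Right → <B|dirty|clear>
2. Suck → <B|dirty|clear>
3. Left → <A|dirty|clear>
4. Left → <A|dirty|clear>
5. Right → <B|dirty|clear>
6. Left → <A|dirty|clear>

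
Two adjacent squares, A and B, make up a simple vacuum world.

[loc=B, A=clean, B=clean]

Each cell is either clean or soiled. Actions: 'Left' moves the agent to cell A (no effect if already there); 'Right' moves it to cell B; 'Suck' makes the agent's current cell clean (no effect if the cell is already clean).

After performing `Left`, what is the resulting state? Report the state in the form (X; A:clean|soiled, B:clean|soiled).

(A; A:clean, B:clean)

start: (B; A:clean, B:clean)
t=1 Left ⇒ (A; A:clean, B:clean)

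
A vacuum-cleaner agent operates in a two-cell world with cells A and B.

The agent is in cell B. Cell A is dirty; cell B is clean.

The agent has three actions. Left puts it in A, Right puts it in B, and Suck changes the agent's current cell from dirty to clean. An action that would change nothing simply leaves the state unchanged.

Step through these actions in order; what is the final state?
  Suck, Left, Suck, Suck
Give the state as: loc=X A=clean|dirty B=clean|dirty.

loc=A A=clean B=clean

Suck (#1): loc=B A=dirty B=clean
Left (#2): loc=A A=dirty B=clean
Suck (#3): loc=A A=clean B=clean
Suck (#4): loc=A A=clean B=clean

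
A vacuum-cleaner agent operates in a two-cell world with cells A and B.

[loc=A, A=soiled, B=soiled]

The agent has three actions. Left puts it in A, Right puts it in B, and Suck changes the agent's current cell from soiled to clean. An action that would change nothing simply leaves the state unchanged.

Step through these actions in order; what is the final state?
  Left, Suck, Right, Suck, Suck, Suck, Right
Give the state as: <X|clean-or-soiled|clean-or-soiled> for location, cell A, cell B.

<B|clean|clean>

[1] after Left: <A|soiled|soiled>
[2] after Suck: <A|clean|soiled>
[3] after Right: <B|clean|soiled>
[4] after Suck: <B|clean|clean>
[5] after Suck: <B|clean|clean>
[6] after Suck: <B|clean|clean>
[7] after Right: <B|clean|clean>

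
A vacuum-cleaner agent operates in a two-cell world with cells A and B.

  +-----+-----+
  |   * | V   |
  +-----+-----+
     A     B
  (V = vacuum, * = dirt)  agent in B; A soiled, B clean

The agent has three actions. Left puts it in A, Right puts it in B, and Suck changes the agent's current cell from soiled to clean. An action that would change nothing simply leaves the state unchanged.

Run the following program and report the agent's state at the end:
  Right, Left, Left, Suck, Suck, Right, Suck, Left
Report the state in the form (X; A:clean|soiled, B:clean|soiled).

t=1 Right ⇒ (B; A:soiled, B:clean)
t=2 Left ⇒ (A; A:soiled, B:clean)
t=3 Left ⇒ (A; A:soiled, B:clean)
t=4 Suck ⇒ (A; A:clean, B:clean)
t=5 Suck ⇒ (A; A:clean, B:clean)
t=6 Right ⇒ (B; A:clean, B:clean)
t=7 Suck ⇒ (B; A:clean, B:clean)
t=8 Left ⇒ (A; A:clean, B:clean)

(A; A:clean, B:clean)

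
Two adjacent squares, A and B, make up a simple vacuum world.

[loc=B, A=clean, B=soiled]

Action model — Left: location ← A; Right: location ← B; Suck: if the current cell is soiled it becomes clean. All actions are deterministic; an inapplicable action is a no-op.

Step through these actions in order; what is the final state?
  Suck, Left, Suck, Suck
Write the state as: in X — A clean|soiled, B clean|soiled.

1. Suck → in B — A clean, B clean
2. Left → in A — A clean, B clean
3. Suck → in A — A clean, B clean
4. Suck → in A — A clean, B clean

in A — A clean, B clean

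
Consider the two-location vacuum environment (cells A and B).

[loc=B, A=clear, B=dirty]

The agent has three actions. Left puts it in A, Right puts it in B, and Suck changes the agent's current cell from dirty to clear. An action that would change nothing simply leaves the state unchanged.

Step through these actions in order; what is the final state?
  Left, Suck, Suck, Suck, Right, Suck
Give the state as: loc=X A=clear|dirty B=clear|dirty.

loc=B A=clear B=clear

step 1/6 (Left): loc=A A=clear B=dirty
step 2/6 (Suck): loc=A A=clear B=dirty
step 3/6 (Suck): loc=A A=clear B=dirty
step 4/6 (Suck): loc=A A=clear B=dirty
step 5/6 (Right): loc=B A=clear B=dirty
step 6/6 (Suck): loc=B A=clear B=clear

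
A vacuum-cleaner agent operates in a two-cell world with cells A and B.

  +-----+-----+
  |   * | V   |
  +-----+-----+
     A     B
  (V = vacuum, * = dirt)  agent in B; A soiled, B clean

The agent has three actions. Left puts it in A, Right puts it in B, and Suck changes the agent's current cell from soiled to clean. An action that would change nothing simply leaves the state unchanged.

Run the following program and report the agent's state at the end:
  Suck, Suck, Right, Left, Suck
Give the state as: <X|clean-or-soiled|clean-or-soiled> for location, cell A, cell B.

<A|clean|clean>

Suck (#1): <B|soiled|clean>
Suck (#2): <B|soiled|clean>
Right (#3): <B|soiled|clean>
Left (#4): <A|soiled|clean>
Suck (#5): <A|clean|clean>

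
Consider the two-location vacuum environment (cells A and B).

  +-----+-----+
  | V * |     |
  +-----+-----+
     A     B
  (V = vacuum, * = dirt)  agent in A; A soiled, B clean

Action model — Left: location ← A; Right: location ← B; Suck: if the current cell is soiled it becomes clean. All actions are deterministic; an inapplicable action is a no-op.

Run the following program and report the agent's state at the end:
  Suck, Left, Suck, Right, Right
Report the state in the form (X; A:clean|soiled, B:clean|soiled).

(B; A:clean, B:clean)

t=1 Suck ⇒ (A; A:clean, B:clean)
t=2 Left ⇒ (A; A:clean, B:clean)
t=3 Suck ⇒ (A; A:clean, B:clean)
t=4 Right ⇒ (B; A:clean, B:clean)
t=5 Right ⇒ (B; A:clean, B:clean)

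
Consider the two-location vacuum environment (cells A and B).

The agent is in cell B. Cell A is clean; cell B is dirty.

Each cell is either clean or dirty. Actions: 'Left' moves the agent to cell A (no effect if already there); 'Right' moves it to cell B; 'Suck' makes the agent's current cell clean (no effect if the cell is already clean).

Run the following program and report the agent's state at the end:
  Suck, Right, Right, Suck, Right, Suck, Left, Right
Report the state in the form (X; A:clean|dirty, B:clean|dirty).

Suck (#1): (B; A:clean, B:clean)
Right (#2): (B; A:clean, B:clean)
Right (#3): (B; A:clean, B:clean)
Suck (#4): (B; A:clean, B:clean)
Right (#5): (B; A:clean, B:clean)
Suck (#6): (B; A:clean, B:clean)
Left (#7): (A; A:clean, B:clean)
Right (#8): (B; A:clean, B:clean)

(B; A:clean, B:clean)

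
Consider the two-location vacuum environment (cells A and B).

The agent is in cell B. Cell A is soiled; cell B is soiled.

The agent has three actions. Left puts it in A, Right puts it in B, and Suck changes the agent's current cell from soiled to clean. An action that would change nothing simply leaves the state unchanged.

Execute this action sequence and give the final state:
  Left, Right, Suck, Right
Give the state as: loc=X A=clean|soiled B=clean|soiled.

1. Left → loc=A A=soiled B=soiled
2. Right → loc=B A=soiled B=soiled
3. Suck → loc=B A=soiled B=clean
4. Right → loc=B A=soiled B=clean

loc=B A=soiled B=clean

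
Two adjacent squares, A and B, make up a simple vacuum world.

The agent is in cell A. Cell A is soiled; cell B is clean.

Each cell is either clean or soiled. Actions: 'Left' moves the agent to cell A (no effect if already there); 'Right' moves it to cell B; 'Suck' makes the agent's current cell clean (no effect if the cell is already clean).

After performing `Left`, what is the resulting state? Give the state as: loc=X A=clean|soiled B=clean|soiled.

start: loc=A A=soiled B=clean
t=1 Left ⇒ loc=A A=soiled B=clean

loc=A A=soiled B=clean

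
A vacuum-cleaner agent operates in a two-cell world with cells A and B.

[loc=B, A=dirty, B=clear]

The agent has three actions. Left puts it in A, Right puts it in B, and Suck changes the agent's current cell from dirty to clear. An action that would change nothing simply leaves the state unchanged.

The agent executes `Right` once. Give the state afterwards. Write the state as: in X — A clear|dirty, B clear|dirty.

start: in B — A dirty, B clear
1. Right → in B — A dirty, B clear

in B — A dirty, B clear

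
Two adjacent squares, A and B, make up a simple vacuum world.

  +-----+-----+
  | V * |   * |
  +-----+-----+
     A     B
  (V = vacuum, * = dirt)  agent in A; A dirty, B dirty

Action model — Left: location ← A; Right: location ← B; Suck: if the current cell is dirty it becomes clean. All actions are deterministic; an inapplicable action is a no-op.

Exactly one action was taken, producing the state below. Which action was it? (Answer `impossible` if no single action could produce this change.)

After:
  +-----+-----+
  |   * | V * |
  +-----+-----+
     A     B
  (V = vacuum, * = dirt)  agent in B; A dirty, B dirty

try  Left: <A|dirty|dirty>
try Right: <B|dirty|dirty>  ← match
try  Suck: <A|clean|dirty>

Right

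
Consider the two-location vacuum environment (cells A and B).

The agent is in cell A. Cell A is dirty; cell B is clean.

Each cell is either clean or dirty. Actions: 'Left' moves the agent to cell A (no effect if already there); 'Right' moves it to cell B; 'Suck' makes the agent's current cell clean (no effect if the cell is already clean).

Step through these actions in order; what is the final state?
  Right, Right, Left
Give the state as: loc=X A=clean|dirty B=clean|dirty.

loc=A A=dirty B=clean

Right (#1): loc=B A=dirty B=clean
Right (#2): loc=B A=dirty B=clean
Left (#3): loc=A A=dirty B=clean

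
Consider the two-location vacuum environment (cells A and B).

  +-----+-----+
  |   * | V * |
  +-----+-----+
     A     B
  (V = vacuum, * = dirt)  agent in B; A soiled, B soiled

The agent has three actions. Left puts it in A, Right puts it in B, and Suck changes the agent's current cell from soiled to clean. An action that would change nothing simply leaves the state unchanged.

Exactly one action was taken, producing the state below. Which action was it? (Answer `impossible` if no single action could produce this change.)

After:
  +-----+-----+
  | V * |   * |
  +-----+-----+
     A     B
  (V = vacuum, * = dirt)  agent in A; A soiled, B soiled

try  Left: <A|soiled|soiled>  ← match
try Right: <B|soiled|soiled>
try  Suck: <B|soiled|clean>

Left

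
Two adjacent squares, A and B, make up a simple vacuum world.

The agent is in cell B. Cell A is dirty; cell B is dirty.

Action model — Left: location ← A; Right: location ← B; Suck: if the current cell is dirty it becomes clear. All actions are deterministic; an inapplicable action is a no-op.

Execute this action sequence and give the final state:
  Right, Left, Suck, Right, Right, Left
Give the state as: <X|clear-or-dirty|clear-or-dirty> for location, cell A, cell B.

[1] after Right: <B|dirty|dirty>
[2] after Left: <A|dirty|dirty>
[3] after Suck: <A|clear|dirty>
[4] after Right: <B|clear|dirty>
[5] after Right: <B|clear|dirty>
[6] after Left: <A|clear|dirty>

<A|clear|dirty>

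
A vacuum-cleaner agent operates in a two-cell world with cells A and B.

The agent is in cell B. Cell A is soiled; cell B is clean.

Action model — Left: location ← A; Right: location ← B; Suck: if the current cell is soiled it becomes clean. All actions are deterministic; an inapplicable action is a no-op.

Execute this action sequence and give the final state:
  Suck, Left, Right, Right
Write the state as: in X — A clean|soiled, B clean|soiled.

in B — A soiled, B clean

t=1 Suck ⇒ in B — A soiled, B clean
t=2 Left ⇒ in A — A soiled, B clean
t=3 Right ⇒ in B — A soiled, B clean
t=4 Right ⇒ in B — A soiled, B clean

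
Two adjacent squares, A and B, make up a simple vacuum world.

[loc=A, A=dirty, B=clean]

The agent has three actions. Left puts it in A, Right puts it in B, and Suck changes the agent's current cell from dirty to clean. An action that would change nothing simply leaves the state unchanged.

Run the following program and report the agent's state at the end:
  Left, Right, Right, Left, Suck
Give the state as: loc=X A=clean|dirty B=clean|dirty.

1. Left → loc=A A=dirty B=clean
2. Right → loc=B A=dirty B=clean
3. Right → loc=B A=dirty B=clean
4. Left → loc=A A=dirty B=clean
5. Suck → loc=A A=clean B=clean

loc=A A=clean B=clean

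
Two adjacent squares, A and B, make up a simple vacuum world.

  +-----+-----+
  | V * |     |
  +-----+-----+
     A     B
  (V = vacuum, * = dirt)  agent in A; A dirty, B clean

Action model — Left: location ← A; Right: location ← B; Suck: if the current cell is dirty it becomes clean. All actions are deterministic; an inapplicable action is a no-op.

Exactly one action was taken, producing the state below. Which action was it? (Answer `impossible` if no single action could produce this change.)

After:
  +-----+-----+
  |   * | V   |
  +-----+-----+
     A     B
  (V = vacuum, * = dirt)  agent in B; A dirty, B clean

Right

try  Left: in A — A dirty, B clean
try Right: in B — A dirty, B clean  ← match
try  Suck: in A — A clean, B clean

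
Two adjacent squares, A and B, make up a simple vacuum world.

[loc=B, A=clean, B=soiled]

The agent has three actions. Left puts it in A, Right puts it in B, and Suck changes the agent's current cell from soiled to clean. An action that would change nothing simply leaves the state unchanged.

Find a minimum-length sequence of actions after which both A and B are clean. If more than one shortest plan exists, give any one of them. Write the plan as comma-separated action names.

1. Suck → <B|clean|clean>
min 1: B is soiled, one Suck

Suck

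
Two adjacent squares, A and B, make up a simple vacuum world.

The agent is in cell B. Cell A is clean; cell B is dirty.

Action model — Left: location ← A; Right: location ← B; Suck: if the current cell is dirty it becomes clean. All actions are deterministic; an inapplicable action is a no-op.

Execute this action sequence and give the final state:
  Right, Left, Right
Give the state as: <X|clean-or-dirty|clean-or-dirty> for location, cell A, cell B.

Right (#1): <B|clean|dirty>
Left (#2): <A|clean|dirty>
Right (#3): <B|clean|dirty>

<B|clean|dirty>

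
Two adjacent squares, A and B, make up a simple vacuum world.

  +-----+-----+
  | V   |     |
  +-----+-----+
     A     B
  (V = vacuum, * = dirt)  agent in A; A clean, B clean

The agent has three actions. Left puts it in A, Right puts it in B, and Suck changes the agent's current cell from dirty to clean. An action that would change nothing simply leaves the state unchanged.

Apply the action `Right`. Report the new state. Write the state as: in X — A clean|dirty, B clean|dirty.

in B — A clean, B clean

start: in A — A clean, B clean
Right (#1): in B — A clean, B clean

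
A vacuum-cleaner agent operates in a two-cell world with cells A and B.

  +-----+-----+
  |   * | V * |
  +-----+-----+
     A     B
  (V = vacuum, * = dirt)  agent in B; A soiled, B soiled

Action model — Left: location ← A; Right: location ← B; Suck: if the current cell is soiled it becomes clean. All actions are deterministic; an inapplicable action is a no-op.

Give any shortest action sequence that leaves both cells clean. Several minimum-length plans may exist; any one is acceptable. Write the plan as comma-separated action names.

[1] after Suck: in B — A soiled, B clean
[2] after Left: in A — A soiled, B clean
[3] after Suck: in A — A clean, B clean
min 3: Suck B + move + Suck A

Suck, Left, Suck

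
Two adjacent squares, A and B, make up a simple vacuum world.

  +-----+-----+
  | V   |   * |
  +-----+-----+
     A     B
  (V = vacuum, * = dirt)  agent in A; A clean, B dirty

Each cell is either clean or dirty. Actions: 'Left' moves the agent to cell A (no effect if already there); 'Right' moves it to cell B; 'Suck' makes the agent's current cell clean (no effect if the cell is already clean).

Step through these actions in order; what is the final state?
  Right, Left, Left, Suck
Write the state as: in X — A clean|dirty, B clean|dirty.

in A — A clean, B dirty

t=1 Right ⇒ in B — A clean, B dirty
t=2 Left ⇒ in A — A clean, B dirty
t=3 Left ⇒ in A — A clean, B dirty
t=4 Suck ⇒ in A — A clean, B dirty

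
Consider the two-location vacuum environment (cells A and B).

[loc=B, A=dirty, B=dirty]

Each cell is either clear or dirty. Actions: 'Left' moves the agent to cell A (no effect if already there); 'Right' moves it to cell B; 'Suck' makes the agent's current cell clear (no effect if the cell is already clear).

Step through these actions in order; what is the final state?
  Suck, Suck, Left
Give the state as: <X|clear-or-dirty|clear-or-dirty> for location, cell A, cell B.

<A|dirty|clear>

[1] after Suck: <B|dirty|clear>
[2] after Suck: <B|dirty|clear>
[3] after Left: <A|dirty|clear>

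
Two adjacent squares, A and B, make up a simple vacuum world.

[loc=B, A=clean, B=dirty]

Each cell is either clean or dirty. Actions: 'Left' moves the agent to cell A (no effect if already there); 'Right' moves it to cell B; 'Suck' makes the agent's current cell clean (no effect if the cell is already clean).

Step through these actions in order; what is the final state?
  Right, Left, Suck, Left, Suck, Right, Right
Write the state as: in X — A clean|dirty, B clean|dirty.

step 1/7 (Right): in B — A clean, B dirty
step 2/7 (Left): in A — A clean, B dirty
step 3/7 (Suck): in A — A clean, B dirty
step 4/7 (Left): in A — A clean, B dirty
step 5/7 (Suck): in A — A clean, B dirty
step 6/7 (Right): in B — A clean, B dirty
step 7/7 (Right): in B — A clean, B dirty

in B — A clean, B dirty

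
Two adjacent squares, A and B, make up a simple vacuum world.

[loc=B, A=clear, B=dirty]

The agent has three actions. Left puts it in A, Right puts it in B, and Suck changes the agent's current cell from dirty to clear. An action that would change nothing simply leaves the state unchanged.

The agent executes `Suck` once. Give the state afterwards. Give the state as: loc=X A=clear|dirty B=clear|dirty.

start: loc=B A=clear B=dirty
1. Suck → loc=B A=clear B=clear

loc=B A=clear B=clear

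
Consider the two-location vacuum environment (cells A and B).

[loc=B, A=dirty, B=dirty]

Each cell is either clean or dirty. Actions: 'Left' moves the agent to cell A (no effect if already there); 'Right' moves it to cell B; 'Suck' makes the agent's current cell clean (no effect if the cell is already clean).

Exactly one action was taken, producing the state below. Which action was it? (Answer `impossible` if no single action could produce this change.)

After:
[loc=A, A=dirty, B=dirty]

try  Left: (A; A:dirty, B:dirty)  ← match
try Right: (B; A:dirty, B:dirty)
try  Suck: (B; A:dirty, B:clean)

Left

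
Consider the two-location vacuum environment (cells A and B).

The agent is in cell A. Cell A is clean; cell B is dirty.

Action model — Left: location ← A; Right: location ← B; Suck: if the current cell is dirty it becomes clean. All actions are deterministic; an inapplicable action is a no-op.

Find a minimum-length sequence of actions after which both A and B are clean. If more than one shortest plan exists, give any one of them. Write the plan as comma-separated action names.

[1] after Right: <B|clean|dirty>
[2] after Suck: <B|clean|clean>
min 2: go B then Suck

Right, Suck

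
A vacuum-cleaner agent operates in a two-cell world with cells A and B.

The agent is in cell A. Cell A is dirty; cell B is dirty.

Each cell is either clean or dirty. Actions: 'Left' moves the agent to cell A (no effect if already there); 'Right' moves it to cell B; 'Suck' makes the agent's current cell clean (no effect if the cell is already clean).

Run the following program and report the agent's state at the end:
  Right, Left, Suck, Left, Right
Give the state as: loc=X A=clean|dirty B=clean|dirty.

loc=B A=clean B=dirty

1. Right → loc=B A=dirty B=dirty
2. Left → loc=A A=dirty B=dirty
3. Suck → loc=A A=clean B=dirty
4. Left → loc=A A=clean B=dirty
5. Right → loc=B A=clean B=dirty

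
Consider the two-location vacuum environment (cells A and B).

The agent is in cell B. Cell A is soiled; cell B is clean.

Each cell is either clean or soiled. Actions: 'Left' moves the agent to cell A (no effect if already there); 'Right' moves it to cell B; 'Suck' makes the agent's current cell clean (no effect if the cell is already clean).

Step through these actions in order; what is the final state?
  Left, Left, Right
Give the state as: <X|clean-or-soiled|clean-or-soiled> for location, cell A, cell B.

<B|soiled|clean>

step 1/3 (Left): <A|soiled|clean>
step 2/3 (Left): <A|soiled|clean>
step 3/3 (Right): <B|soiled|clean>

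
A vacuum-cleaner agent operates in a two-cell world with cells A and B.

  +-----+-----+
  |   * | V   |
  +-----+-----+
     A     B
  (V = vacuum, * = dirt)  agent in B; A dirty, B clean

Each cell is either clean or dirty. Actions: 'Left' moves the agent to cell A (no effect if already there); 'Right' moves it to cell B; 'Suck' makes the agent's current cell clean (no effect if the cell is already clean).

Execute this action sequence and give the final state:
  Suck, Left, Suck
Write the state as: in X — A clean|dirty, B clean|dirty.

in A — A clean, B clean

t=1 Suck ⇒ in B — A dirty, B clean
t=2 Left ⇒ in A — A dirty, B clean
t=3 Suck ⇒ in A — A clean, B clean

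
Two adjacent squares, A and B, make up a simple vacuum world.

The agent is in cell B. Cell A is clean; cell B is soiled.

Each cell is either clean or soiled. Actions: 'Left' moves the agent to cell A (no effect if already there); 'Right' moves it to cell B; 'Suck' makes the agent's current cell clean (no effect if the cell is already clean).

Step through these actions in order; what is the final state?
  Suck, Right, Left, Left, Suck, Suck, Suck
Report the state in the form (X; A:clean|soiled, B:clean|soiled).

1) do Suck; now (B; A:clean, B:clean)
2) do Right; now (B; A:clean, B:clean)
3) do Left; now (A; A:clean, B:clean)
4) do Left; now (A; A:clean, B:clean)
5) do Suck; now (A; A:clean, B:clean)
6) do Suck; now (A; A:clean, B:clean)
7) do Suck; now (A; A:clean, B:clean)

(A; A:clean, B:clean)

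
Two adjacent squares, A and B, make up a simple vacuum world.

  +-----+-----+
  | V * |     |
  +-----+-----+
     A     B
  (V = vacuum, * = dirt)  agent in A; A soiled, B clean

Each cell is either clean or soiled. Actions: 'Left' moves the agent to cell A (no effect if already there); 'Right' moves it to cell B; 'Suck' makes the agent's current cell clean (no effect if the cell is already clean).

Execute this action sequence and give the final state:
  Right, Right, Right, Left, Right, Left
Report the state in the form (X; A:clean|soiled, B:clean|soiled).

step 1/6 (Right): (B; A:soiled, B:clean)
step 2/6 (Right): (B; A:soiled, B:clean)
step 3/6 (Right): (B; A:soiled, B:clean)
step 4/6 (Left): (A; A:soiled, B:clean)
step 5/6 (Right): (B; A:soiled, B:clean)
step 6/6 (Left): (A; A:soiled, B:clean)

(A; A:soiled, B:clean)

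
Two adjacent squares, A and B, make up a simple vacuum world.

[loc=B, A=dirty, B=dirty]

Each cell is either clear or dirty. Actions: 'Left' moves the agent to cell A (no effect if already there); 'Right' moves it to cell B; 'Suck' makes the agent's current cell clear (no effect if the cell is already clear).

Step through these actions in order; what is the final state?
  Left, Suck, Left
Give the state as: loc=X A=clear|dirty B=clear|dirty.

loc=A A=clear B=dirty

[1] after Left: loc=A A=dirty B=dirty
[2] after Suck: loc=A A=clear B=dirty
[3] after Left: loc=A A=clear B=dirty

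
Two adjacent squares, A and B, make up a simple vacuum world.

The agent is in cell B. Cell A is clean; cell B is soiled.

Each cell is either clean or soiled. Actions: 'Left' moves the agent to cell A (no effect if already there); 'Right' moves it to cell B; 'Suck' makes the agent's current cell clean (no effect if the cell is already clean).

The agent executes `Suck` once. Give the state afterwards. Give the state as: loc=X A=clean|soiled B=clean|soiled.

loc=B A=clean B=clean

start: loc=B A=clean B=soiled
1) do Suck; now loc=B A=clean B=clean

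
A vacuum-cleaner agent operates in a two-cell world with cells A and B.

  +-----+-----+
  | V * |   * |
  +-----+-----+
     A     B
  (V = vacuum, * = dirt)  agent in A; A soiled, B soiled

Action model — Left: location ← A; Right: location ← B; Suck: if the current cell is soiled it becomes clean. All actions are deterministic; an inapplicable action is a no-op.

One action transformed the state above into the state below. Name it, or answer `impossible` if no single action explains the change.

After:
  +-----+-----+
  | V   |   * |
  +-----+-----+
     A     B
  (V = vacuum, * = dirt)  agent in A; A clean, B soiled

try  Left: loc=A A=soiled B=soiled
try Right: loc=B A=soiled B=soiled
try  Suck: loc=A A=clean B=soiled  ← match

Suck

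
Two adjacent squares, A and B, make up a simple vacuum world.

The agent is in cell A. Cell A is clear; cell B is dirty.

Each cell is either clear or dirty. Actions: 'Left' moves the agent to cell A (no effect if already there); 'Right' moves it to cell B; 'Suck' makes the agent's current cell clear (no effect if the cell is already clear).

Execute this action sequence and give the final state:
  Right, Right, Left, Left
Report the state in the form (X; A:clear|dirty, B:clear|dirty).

[1] after Right: (B; A:clear, B:dirty)
[2] after Right: (B; A:clear, B:dirty)
[3] after Left: (A; A:clear, B:dirty)
[4] after Left: (A; A:clear, B:dirty)

(A; A:clear, B:dirty)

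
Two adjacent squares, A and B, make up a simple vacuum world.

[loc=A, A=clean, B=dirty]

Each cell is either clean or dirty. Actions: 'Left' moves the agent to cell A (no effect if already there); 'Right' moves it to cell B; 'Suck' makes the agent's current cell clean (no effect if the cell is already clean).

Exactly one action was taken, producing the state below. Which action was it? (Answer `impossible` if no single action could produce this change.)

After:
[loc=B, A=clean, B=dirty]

try  Left: (A; A:clean, B:dirty)
try Right: (B; A:clean, B:dirty)  ← match
try  Suck: (A; A:clean, B:dirty)

Right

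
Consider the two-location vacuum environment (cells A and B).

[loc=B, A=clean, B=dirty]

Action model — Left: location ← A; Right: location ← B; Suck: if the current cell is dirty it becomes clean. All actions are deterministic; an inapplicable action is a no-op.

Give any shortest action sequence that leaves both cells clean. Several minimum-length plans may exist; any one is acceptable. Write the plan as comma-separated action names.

t=1 Suck ⇒ (B; A:clean, B:clean)
min 1: B is dirty, one Suck

Suck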